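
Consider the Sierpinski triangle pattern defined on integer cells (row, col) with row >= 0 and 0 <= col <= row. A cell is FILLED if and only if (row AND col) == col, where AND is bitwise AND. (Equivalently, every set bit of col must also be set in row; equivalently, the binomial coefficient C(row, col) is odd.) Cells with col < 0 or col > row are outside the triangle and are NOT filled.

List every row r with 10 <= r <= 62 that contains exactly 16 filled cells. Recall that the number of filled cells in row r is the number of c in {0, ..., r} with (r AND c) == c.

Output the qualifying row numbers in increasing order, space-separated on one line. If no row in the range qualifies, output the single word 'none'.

Answer: 15 23 27 29 30 39 43 45 46 51 53 54 57 58 60

Derivation:
Row r has 2^popcount(r) filled cells, so we need popcount(r) = log2(16) = 4.
Scan r = 10..62 and keep those with exactly 4 one-bits:
r=10=1010 popcount=2 -> skip
r=11=1011 popcount=3 -> skip
r=12=1100 popcount=2 -> skip
r=13=1101 popcount=3 -> skip
r=14=1110 popcount=3 -> skip
r=15=1111 popcount=4 -> KEEP
r=16=10000 popcount=1 -> skip
r=17=10001 popcount=2 -> skip
r=18=10010 popcount=2 -> skip
r=19=10011 popcount=3 -> skip
r=20=10100 popcount=2 -> skip
r=21=10101 popcount=3 -> skip
r=22=10110 popcount=3 -> skip
r=23=10111 popcount=4 -> KEEP
r=24=11000 popcount=2 -> skip
r=25=11001 popcount=3 -> skip
r=26=11010 popcount=3 -> skip
r=27=11011 popcount=4 -> KEEP
r=28=11100 popcount=3 -> skip
r=29=11101 popcount=4 -> KEEP
r=30=11110 popcount=4 -> KEEP
r=31=11111 popcount=5 -> skip
r=32=100000 popcount=1 -> skip
r=33=100001 popcount=2 -> skip
r=34=100010 popcount=2 -> skip
r=35=100011 popcount=3 -> skip
r=36=100100 popcount=2 -> skip
r=37=100101 popcount=3 -> skip
r=38=100110 popcount=3 -> skip
r=39=100111 popcount=4 -> KEEP
r=40=101000 popcount=2 -> skip
r=41=101001 popcount=3 -> skip
r=42=101010 popcount=3 -> skip
r=43=101011 popcount=4 -> KEEP
r=44=101100 popcount=3 -> skip
r=45=101101 popcount=4 -> KEEP
r=46=101110 popcount=4 -> KEEP
r=47=101111 popcount=5 -> skip
r=48=110000 popcount=2 -> skip
r=49=110001 popcount=3 -> skip
r=50=110010 popcount=3 -> skip
r=51=110011 popcount=4 -> KEEP
r=52=110100 popcount=3 -> skip
r=53=110101 popcount=4 -> KEEP
r=54=110110 popcount=4 -> KEEP
r=55=110111 popcount=5 -> skip
r=56=111000 popcount=3 -> skip
r=57=111001 popcount=4 -> KEEP
r=58=111010 popcount=4 -> KEEP
r=59=111011 popcount=5 -> skip
r=60=111100 popcount=4 -> KEEP
r=61=111101 popcount=5 -> skip
r=62=111110 popcount=5 -> skip
Kept rows: 15 23 27 29 30 39 43 45 46 51 53 54 57 58 60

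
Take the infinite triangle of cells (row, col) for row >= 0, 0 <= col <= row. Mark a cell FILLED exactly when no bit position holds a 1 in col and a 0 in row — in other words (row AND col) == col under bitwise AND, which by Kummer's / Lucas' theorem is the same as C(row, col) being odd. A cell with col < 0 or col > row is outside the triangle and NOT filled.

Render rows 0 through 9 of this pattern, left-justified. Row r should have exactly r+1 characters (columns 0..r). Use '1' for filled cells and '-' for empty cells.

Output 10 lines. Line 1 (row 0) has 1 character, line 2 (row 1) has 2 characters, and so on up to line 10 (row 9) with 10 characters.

Answer: 1
11
1-1
1111
1---1
11--11
1-1-1-1
11111111
1-------1
11------11

Derivation:
r0=0: 1
r1=1: 11
r2=10: 1-1
r3=11: 1111
r4=100: 1---1
r5=101: 11--11
r6=110: 1-1-1-1
r7=111: 11111111
r8=1000: 1-------1
r9=1001: 11------11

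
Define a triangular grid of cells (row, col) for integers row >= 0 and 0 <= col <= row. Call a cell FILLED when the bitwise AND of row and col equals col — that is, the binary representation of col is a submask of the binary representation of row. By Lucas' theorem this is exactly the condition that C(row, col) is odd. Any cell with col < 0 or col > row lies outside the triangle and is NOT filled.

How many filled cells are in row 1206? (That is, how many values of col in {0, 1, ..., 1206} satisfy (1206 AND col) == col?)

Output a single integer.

1206 in binary = 10010110110
popcount(1206) = number of 1-bits in 10010110110 = 6
A col c satisfies (1206 AND c) == c iff every set bit of c is also set in 1206; each of the 6 set bits of 1206 can independently be on or off in c.
count = 2^6 = 64

Answer: 64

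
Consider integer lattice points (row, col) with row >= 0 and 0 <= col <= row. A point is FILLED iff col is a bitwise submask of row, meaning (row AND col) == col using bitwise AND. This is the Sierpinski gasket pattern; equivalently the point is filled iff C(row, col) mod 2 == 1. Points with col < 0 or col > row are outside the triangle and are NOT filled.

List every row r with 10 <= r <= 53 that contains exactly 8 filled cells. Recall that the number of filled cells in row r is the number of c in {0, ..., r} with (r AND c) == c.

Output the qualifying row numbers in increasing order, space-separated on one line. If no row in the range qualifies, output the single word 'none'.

Row r has 2^popcount(r) filled cells, so we need popcount(r) = log2(8) = 3.
Scan r = 10..53 and keep those with exactly 3 one-bits:
r=10=1010 popcount=2 -> skip
r=11=1011 popcount=3 -> KEEP
r=12=1100 popcount=2 -> skip
r=13=1101 popcount=3 -> KEEP
r=14=1110 popcount=3 -> KEEP
r=15=1111 popcount=4 -> skip
r=16=10000 popcount=1 -> skip
r=17=10001 popcount=2 -> skip
r=18=10010 popcount=2 -> skip
r=19=10011 popcount=3 -> KEEP
r=20=10100 popcount=2 -> skip
r=21=10101 popcount=3 -> KEEP
r=22=10110 popcount=3 -> KEEP
r=23=10111 popcount=4 -> skip
r=24=11000 popcount=2 -> skip
r=25=11001 popcount=3 -> KEEP
r=26=11010 popcount=3 -> KEEP
r=27=11011 popcount=4 -> skip
r=28=11100 popcount=3 -> KEEP
r=29=11101 popcount=4 -> skip
r=30=11110 popcount=4 -> skip
r=31=11111 popcount=5 -> skip
r=32=100000 popcount=1 -> skip
r=33=100001 popcount=2 -> skip
r=34=100010 popcount=2 -> skip
r=35=100011 popcount=3 -> KEEP
r=36=100100 popcount=2 -> skip
r=37=100101 popcount=3 -> KEEP
r=38=100110 popcount=3 -> KEEP
r=39=100111 popcount=4 -> skip
r=40=101000 popcount=2 -> skip
r=41=101001 popcount=3 -> KEEP
r=42=101010 popcount=3 -> KEEP
r=43=101011 popcount=4 -> skip
r=44=101100 popcount=3 -> KEEP
r=45=101101 popcount=4 -> skip
r=46=101110 popcount=4 -> skip
r=47=101111 popcount=5 -> skip
r=48=110000 popcount=2 -> skip
r=49=110001 popcount=3 -> KEEP
r=50=110010 popcount=3 -> KEEP
r=51=110011 popcount=4 -> skip
r=52=110100 popcount=3 -> KEEP
r=53=110101 popcount=4 -> skip
Kept rows: 11 13 14 19 21 22 25 26 28 35 37 38 41 42 44 49 50 52

Answer: 11 13 14 19 21 22 25 26 28 35 37 38 41 42 44 49 50 52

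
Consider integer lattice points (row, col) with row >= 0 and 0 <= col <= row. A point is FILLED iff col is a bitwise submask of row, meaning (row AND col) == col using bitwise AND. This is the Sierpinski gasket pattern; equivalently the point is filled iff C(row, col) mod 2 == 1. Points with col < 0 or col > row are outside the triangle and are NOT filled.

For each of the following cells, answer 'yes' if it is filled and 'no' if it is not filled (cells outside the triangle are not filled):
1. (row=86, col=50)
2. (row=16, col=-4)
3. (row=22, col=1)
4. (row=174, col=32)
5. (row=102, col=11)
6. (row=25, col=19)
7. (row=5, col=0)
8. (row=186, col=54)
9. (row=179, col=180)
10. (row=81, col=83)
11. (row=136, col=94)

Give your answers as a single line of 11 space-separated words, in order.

(86,50): row=0b1010110, col=0b110010, row AND col = 0b10010 = 18; 18 != 50 -> empty
(16,-4): col outside [0, 16] -> not filled
(22,1): row=0b10110, col=0b1, row AND col = 0b0 = 0; 0 != 1 -> empty
(174,32): row=0b10101110, col=0b100000, row AND col = 0b100000 = 32; 32 == 32 -> filled
(102,11): row=0b1100110, col=0b1011, row AND col = 0b10 = 2; 2 != 11 -> empty
(25,19): row=0b11001, col=0b10011, row AND col = 0b10001 = 17; 17 != 19 -> empty
(5,0): row=0b101, col=0b0, row AND col = 0b0 = 0; 0 == 0 -> filled
(186,54): row=0b10111010, col=0b110110, row AND col = 0b110010 = 50; 50 != 54 -> empty
(179,180): col outside [0, 179] -> not filled
(81,83): col outside [0, 81] -> not filled
(136,94): row=0b10001000, col=0b1011110, row AND col = 0b1000 = 8; 8 != 94 -> empty

Answer: no no no yes no no yes no no no no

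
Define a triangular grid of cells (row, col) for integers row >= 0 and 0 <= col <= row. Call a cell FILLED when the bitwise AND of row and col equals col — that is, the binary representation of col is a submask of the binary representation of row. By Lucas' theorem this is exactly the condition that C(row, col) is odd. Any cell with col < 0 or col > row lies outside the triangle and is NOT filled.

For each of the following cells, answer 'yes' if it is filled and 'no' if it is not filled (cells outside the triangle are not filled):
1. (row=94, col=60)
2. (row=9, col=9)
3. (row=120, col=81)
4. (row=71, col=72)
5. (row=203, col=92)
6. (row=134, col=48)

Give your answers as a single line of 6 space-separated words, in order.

Answer: no yes no no no no

Derivation:
(94,60): row=0b1011110, col=0b111100, row AND col = 0b11100 = 28; 28 != 60 -> empty
(9,9): row=0b1001, col=0b1001, row AND col = 0b1001 = 9; 9 == 9 -> filled
(120,81): row=0b1111000, col=0b1010001, row AND col = 0b1010000 = 80; 80 != 81 -> empty
(71,72): col outside [0, 71] -> not filled
(203,92): row=0b11001011, col=0b1011100, row AND col = 0b1001000 = 72; 72 != 92 -> empty
(134,48): row=0b10000110, col=0b110000, row AND col = 0b0 = 0; 0 != 48 -> empty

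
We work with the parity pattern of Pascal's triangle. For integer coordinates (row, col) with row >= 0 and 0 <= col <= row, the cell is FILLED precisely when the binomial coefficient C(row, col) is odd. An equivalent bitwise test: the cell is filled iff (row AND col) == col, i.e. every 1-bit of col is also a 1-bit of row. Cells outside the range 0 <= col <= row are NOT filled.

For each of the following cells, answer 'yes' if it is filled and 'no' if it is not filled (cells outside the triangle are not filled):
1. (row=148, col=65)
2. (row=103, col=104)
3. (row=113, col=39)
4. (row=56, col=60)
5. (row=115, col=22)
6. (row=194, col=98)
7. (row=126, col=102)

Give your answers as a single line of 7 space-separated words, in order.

Answer: no no no no no no yes

Derivation:
(148,65): row=0b10010100, col=0b1000001, row AND col = 0b0 = 0; 0 != 65 -> empty
(103,104): col outside [0, 103] -> not filled
(113,39): row=0b1110001, col=0b100111, row AND col = 0b100001 = 33; 33 != 39 -> empty
(56,60): col outside [0, 56] -> not filled
(115,22): row=0b1110011, col=0b10110, row AND col = 0b10010 = 18; 18 != 22 -> empty
(194,98): row=0b11000010, col=0b1100010, row AND col = 0b1000010 = 66; 66 != 98 -> empty
(126,102): row=0b1111110, col=0b1100110, row AND col = 0b1100110 = 102; 102 == 102 -> filled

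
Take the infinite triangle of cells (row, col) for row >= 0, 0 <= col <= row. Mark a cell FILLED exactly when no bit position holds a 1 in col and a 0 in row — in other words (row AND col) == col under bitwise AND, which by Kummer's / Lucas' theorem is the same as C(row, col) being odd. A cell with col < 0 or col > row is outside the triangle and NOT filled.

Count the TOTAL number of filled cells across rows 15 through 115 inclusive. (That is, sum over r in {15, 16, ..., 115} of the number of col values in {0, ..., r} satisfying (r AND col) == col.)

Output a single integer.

r15=1111 pc4: +16 =16
r16=10000 pc1: +2 =18
r17=10001 pc2: +4 =22
r18=10010 pc2: +4 =26
r19=10011 pc3: +8 =34
r20=10100 pc2: +4 =38
r21=10101 pc3: +8 =46
r22=10110 pc3: +8 =54
r23=10111 pc4: +16 =70
r24=11000 pc2: +4 =74
r25=11001 pc3: +8 =82
r26=11010 pc3: +8 =90
r27=11011 pc4: +16 =106
r28=11100 pc3: +8 =114
r29=11101 pc4: +16 =130
r30=11110 pc4: +16 =146
r31=11111 pc5: +32 =178
r32=100000 pc1: +2 =180
r33=100001 pc2: +4 =184
r34=100010 pc2: +4 =188
r35=100011 pc3: +8 =196
r36=100100 pc2: +4 =200
r37=100101 pc3: +8 =208
r38=100110 pc3: +8 =216
r39=100111 pc4: +16 =232
r40=101000 pc2: +4 =236
r41=101001 pc3: +8 =244
r42=101010 pc3: +8 =252
r43=101011 pc4: +16 =268
r44=101100 pc3: +8 =276
r45=101101 pc4: +16 =292
r46=101110 pc4: +16 =308
r47=101111 pc5: +32 =340
r48=110000 pc2: +4 =344
r49=110001 pc3: +8 =352
r50=110010 pc3: +8 =360
r51=110011 pc4: +16 =376
r52=110100 pc3: +8 =384
r53=110101 pc4: +16 =400
r54=110110 pc4: +16 =416
r55=110111 pc5: +32 =448
r56=111000 pc3: +8 =456
r57=111001 pc4: +16 =472
r58=111010 pc4: +16 =488
r59=111011 pc5: +32 =520
r60=111100 pc4: +16 =536
r61=111101 pc5: +32 =568
r62=111110 pc5: +32 =600
r63=111111 pc6: +64 =664
r64=1000000 pc1: +2 =666
r65=1000001 pc2: +4 =670
r66=1000010 pc2: +4 =674
r67=1000011 pc3: +8 =682
r68=1000100 pc2: +4 =686
r69=1000101 pc3: +8 =694
r70=1000110 pc3: +8 =702
r71=1000111 pc4: +16 =718
r72=1001000 pc2: +4 =722
r73=1001001 pc3: +8 =730
r74=1001010 pc3: +8 =738
r75=1001011 pc4: +16 =754
r76=1001100 pc3: +8 =762
r77=1001101 pc4: +16 =778
r78=1001110 pc4: +16 =794
r79=1001111 pc5: +32 =826
r80=1010000 pc2: +4 =830
r81=1010001 pc3: +8 =838
r82=1010010 pc3: +8 =846
r83=1010011 pc4: +16 =862
r84=1010100 pc3: +8 =870
r85=1010101 pc4: +16 =886
r86=1010110 pc4: +16 =902
r87=1010111 pc5: +32 =934
r88=1011000 pc3: +8 =942
r89=1011001 pc4: +16 =958
r90=1011010 pc4: +16 =974
r91=1011011 pc5: +32 =1006
r92=1011100 pc4: +16 =1022
r93=1011101 pc5: +32 =1054
r94=1011110 pc5: +32 =1086
r95=1011111 pc6: +64 =1150
r96=1100000 pc2: +4 =1154
r97=1100001 pc3: +8 =1162
r98=1100010 pc3: +8 =1170
r99=1100011 pc4: +16 =1186
r100=1100100 pc3: +8 =1194
r101=1100101 pc4: +16 =1210
r102=1100110 pc4: +16 =1226
r103=1100111 pc5: +32 =1258
r104=1101000 pc3: +8 =1266
r105=1101001 pc4: +16 =1282
r106=1101010 pc4: +16 =1298
r107=1101011 pc5: +32 =1330
r108=1101100 pc4: +16 =1346
r109=1101101 pc5: +32 =1378
r110=1101110 pc5: +32 =1410
r111=1101111 pc6: +64 =1474
r112=1110000 pc3: +8 =1482
r113=1110001 pc4: +16 =1498
r114=1110010 pc4: +16 =1514
r115=1110011 pc5: +32 =1546

Answer: 1546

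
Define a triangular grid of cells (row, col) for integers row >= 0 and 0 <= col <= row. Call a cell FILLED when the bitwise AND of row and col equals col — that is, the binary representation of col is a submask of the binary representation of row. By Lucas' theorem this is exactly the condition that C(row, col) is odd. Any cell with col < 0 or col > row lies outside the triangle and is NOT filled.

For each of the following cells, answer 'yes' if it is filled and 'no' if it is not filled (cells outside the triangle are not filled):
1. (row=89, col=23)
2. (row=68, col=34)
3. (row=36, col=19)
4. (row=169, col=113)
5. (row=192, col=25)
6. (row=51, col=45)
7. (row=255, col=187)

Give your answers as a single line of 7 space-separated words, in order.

Answer: no no no no no no yes

Derivation:
(89,23): row=0b1011001, col=0b10111, row AND col = 0b10001 = 17; 17 != 23 -> empty
(68,34): row=0b1000100, col=0b100010, row AND col = 0b0 = 0; 0 != 34 -> empty
(36,19): row=0b100100, col=0b10011, row AND col = 0b0 = 0; 0 != 19 -> empty
(169,113): row=0b10101001, col=0b1110001, row AND col = 0b100001 = 33; 33 != 113 -> empty
(192,25): row=0b11000000, col=0b11001, row AND col = 0b0 = 0; 0 != 25 -> empty
(51,45): row=0b110011, col=0b101101, row AND col = 0b100001 = 33; 33 != 45 -> empty
(255,187): row=0b11111111, col=0b10111011, row AND col = 0b10111011 = 187; 187 == 187 -> filled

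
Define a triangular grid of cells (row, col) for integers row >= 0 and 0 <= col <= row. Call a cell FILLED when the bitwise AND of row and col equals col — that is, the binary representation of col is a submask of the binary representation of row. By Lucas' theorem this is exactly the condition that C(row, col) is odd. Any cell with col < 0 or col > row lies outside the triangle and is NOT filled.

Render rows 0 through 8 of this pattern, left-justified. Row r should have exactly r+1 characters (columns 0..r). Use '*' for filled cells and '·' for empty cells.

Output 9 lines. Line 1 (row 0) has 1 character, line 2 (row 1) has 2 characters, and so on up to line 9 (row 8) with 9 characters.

r0=0: *
r1=1: **
r2=10: *·*
r3=11: ****
r4=100: *···*
r5=101: **··**
r6=110: *·*·*·*
r7=111: ********
r8=1000: *·······*

Answer: *
**
*·*
****
*···*
**··**
*·*·*·*
********
*·······*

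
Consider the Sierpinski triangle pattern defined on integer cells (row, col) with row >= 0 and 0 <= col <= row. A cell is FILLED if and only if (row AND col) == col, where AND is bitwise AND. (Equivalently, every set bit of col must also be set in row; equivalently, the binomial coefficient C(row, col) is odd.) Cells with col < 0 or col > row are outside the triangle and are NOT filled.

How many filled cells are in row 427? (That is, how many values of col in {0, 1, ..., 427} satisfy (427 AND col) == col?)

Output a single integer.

427 in binary = 110101011
popcount(427) = number of 1-bits in 110101011 = 6
A col c satisfies (427 AND c) == c iff every set bit of c is also set in 427; each of the 6 set bits of 427 can independently be on or off in c.
count = 2^6 = 64

Answer: 64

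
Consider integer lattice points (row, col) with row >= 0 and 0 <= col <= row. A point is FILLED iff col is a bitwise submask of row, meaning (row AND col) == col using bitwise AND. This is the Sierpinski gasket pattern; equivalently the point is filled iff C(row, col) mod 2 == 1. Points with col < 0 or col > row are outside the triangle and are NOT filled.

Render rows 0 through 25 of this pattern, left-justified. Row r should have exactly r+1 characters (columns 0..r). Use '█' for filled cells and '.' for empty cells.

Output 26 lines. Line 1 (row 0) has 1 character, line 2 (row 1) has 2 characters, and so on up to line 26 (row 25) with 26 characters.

Answer: █
██
█.█
████
█...█
██..██
█.█.█.█
████████
█.......█
██......██
█.█.....█.█
████....████
█...█...█...█
██..██..██..██
█.█.█.█.█.█.█.█
████████████████
█...............█
██..............██
█.█.............█.█
████............████
█...█...........█...█
██..██..........██..██
█.█.█.█.........█.█.█.█
████████........████████
█.......█.......█.......█
██......██......██......██

Derivation:
r0=0: █
r1=1: ██
r2=10: █.█
r3=11: ████
r4=100: █...█
r5=101: ██..██
r6=110: █.█.█.█
r7=111: ████████
r8=1000: █.......█
r9=1001: ██......██
r10=1010: █.█.....█.█
r11=1011: ████....████
r12=1100: █...█...█...█
r13=1101: ██..██..██..██
r14=1110: █.█.█.█.█.█.█.█
r15=1111: ████████████████
r16=10000: █...............█
r17=10001: ██..............██
r18=10010: █.█.............█.█
r19=10011: ████............████
r20=10100: █...█...........█...█
r21=10101: ██..██..........██..██
r22=10110: █.█.█.█.........█.█.█.█
r23=10111: ████████........████████
r24=11000: █.......█.......█.......█
r25=11001: ██......██......██......██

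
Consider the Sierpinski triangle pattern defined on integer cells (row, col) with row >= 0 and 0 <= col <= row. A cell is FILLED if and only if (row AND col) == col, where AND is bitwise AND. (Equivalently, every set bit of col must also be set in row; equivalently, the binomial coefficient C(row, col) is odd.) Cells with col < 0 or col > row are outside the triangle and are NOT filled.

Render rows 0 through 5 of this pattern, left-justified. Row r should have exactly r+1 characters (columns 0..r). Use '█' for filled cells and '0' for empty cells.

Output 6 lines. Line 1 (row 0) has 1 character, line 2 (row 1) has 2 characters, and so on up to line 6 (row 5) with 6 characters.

r0=0: █
r1=1: ██
r2=10: █0█
r3=11: ████
r4=100: █000█
r5=101: ██00██

Answer: █
██
█0█
████
█000█
██00██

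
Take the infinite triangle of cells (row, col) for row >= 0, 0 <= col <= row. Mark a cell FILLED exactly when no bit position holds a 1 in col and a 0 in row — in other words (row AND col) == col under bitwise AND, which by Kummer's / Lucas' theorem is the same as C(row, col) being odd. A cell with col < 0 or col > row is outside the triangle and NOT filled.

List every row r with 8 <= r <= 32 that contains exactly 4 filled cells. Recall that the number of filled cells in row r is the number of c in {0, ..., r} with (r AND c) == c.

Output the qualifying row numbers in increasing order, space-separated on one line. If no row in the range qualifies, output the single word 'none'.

Row r has 2^popcount(r) filled cells, so we need popcount(r) = log2(4) = 2.
Scan r = 8..32 and keep those with exactly 2 one-bits:
r=8=1000 popcount=1 -> skip
r=9=1001 popcount=2 -> KEEP
r=10=1010 popcount=2 -> KEEP
r=11=1011 popcount=3 -> skip
r=12=1100 popcount=2 -> KEEP
r=13=1101 popcount=3 -> skip
r=14=1110 popcount=3 -> skip
r=15=1111 popcount=4 -> skip
r=16=10000 popcount=1 -> skip
r=17=10001 popcount=2 -> KEEP
r=18=10010 popcount=2 -> KEEP
r=19=10011 popcount=3 -> skip
r=20=10100 popcount=2 -> KEEP
r=21=10101 popcount=3 -> skip
r=22=10110 popcount=3 -> skip
r=23=10111 popcount=4 -> skip
r=24=11000 popcount=2 -> KEEP
r=25=11001 popcount=3 -> skip
r=26=11010 popcount=3 -> skip
r=27=11011 popcount=4 -> skip
r=28=11100 popcount=3 -> skip
r=29=11101 popcount=4 -> skip
r=30=11110 popcount=4 -> skip
r=31=11111 popcount=5 -> skip
r=32=100000 popcount=1 -> skip
Kept rows: 9 10 12 17 18 20 24

Answer: 9 10 12 17 18 20 24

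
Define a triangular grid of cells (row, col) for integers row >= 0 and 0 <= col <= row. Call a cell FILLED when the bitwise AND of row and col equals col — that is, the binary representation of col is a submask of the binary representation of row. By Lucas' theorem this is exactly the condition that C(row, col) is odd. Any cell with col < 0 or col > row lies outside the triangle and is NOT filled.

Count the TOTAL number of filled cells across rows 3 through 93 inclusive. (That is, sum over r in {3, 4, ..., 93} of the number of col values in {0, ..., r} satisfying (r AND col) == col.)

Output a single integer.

r3=11 pc2: +4 =4
r4=100 pc1: +2 =6
r5=101 pc2: +4 =10
r6=110 pc2: +4 =14
r7=111 pc3: +8 =22
r8=1000 pc1: +2 =24
r9=1001 pc2: +4 =28
r10=1010 pc2: +4 =32
r11=1011 pc3: +8 =40
r12=1100 pc2: +4 =44
r13=1101 pc3: +8 =52
r14=1110 pc3: +8 =60
r15=1111 pc4: +16 =76
r16=10000 pc1: +2 =78
r17=10001 pc2: +4 =82
r18=10010 pc2: +4 =86
r19=10011 pc3: +8 =94
r20=10100 pc2: +4 =98
r21=10101 pc3: +8 =106
r22=10110 pc3: +8 =114
r23=10111 pc4: +16 =130
r24=11000 pc2: +4 =134
r25=11001 pc3: +8 =142
r26=11010 pc3: +8 =150
r27=11011 pc4: +16 =166
r28=11100 pc3: +8 =174
r29=11101 pc4: +16 =190
r30=11110 pc4: +16 =206
r31=11111 pc5: +32 =238
r32=100000 pc1: +2 =240
r33=100001 pc2: +4 =244
r34=100010 pc2: +4 =248
r35=100011 pc3: +8 =256
r36=100100 pc2: +4 =260
r37=100101 pc3: +8 =268
r38=100110 pc3: +8 =276
r39=100111 pc4: +16 =292
r40=101000 pc2: +4 =296
r41=101001 pc3: +8 =304
r42=101010 pc3: +8 =312
r43=101011 pc4: +16 =328
r44=101100 pc3: +8 =336
r45=101101 pc4: +16 =352
r46=101110 pc4: +16 =368
r47=101111 pc5: +32 =400
r48=110000 pc2: +4 =404
r49=110001 pc3: +8 =412
r50=110010 pc3: +8 =420
r51=110011 pc4: +16 =436
r52=110100 pc3: +8 =444
r53=110101 pc4: +16 =460
r54=110110 pc4: +16 =476
r55=110111 pc5: +32 =508
r56=111000 pc3: +8 =516
r57=111001 pc4: +16 =532
r58=111010 pc4: +16 =548
r59=111011 pc5: +32 =580
r60=111100 pc4: +16 =596
r61=111101 pc5: +32 =628
r62=111110 pc5: +32 =660
r63=111111 pc6: +64 =724
r64=1000000 pc1: +2 =726
r65=1000001 pc2: +4 =730
r66=1000010 pc2: +4 =734
r67=1000011 pc3: +8 =742
r68=1000100 pc2: +4 =746
r69=1000101 pc3: +8 =754
r70=1000110 pc3: +8 =762
r71=1000111 pc4: +16 =778
r72=1001000 pc2: +4 =782
r73=1001001 pc3: +8 =790
r74=1001010 pc3: +8 =798
r75=1001011 pc4: +16 =814
r76=1001100 pc3: +8 =822
r77=1001101 pc4: +16 =838
r78=1001110 pc4: +16 =854
r79=1001111 pc5: +32 =886
r80=1010000 pc2: +4 =890
r81=1010001 pc3: +8 =898
r82=1010010 pc3: +8 =906
r83=1010011 pc4: +16 =922
r84=1010100 pc3: +8 =930
r85=1010101 pc4: +16 =946
r86=1010110 pc4: +16 =962
r87=1010111 pc5: +32 =994
r88=1011000 pc3: +8 =1002
r89=1011001 pc4: +16 =1018
r90=1011010 pc4: +16 =1034
r91=1011011 pc5: +32 =1066
r92=1011100 pc4: +16 =1082
r93=1011101 pc5: +32 =1114

Answer: 1114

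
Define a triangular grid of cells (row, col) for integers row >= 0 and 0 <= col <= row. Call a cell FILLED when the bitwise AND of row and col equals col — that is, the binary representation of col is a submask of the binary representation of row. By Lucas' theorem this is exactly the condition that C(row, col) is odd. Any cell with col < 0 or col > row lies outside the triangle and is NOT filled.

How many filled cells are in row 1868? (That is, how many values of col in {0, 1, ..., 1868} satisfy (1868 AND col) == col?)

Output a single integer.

Answer: 64

Derivation:
1868 in binary = 11101001100
popcount(1868) = number of 1-bits in 11101001100 = 6
A col c satisfies (1868 AND c) == c iff every set bit of c is also set in 1868; each of the 6 set bits of 1868 can independently be on or off in c.
count = 2^6 = 64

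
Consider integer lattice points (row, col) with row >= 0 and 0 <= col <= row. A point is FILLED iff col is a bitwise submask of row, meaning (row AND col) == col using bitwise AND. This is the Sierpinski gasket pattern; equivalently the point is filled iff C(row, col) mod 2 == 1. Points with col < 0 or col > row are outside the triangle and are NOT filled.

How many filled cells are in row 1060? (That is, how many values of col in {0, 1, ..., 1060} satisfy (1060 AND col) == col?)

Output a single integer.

Answer: 8

Derivation:
1060 in binary = 10000100100
popcount(1060) = number of 1-bits in 10000100100 = 3
A col c satisfies (1060 AND c) == c iff every set bit of c is also set in 1060; each of the 3 set bits of 1060 can independently be on or off in c.
count = 2^3 = 8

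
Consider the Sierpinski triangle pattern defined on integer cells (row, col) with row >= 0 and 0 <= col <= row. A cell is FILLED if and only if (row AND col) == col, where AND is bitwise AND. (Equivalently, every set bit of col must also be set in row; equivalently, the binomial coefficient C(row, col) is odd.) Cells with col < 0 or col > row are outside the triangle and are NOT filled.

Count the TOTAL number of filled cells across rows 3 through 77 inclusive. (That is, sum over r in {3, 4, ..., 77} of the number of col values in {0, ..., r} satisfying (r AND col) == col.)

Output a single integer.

Answer: 838

Derivation:
r3=11 pc2: +4 =4
r4=100 pc1: +2 =6
r5=101 pc2: +4 =10
r6=110 pc2: +4 =14
r7=111 pc3: +8 =22
r8=1000 pc1: +2 =24
r9=1001 pc2: +4 =28
r10=1010 pc2: +4 =32
r11=1011 pc3: +8 =40
r12=1100 pc2: +4 =44
r13=1101 pc3: +8 =52
r14=1110 pc3: +8 =60
r15=1111 pc4: +16 =76
r16=10000 pc1: +2 =78
r17=10001 pc2: +4 =82
r18=10010 pc2: +4 =86
r19=10011 pc3: +8 =94
r20=10100 pc2: +4 =98
r21=10101 pc3: +8 =106
r22=10110 pc3: +8 =114
r23=10111 pc4: +16 =130
r24=11000 pc2: +4 =134
r25=11001 pc3: +8 =142
r26=11010 pc3: +8 =150
r27=11011 pc4: +16 =166
r28=11100 pc3: +8 =174
r29=11101 pc4: +16 =190
r30=11110 pc4: +16 =206
r31=11111 pc5: +32 =238
r32=100000 pc1: +2 =240
r33=100001 pc2: +4 =244
r34=100010 pc2: +4 =248
r35=100011 pc3: +8 =256
r36=100100 pc2: +4 =260
r37=100101 pc3: +8 =268
r38=100110 pc3: +8 =276
r39=100111 pc4: +16 =292
r40=101000 pc2: +4 =296
r41=101001 pc3: +8 =304
r42=101010 pc3: +8 =312
r43=101011 pc4: +16 =328
r44=101100 pc3: +8 =336
r45=101101 pc4: +16 =352
r46=101110 pc4: +16 =368
r47=101111 pc5: +32 =400
r48=110000 pc2: +4 =404
r49=110001 pc3: +8 =412
r50=110010 pc3: +8 =420
r51=110011 pc4: +16 =436
r52=110100 pc3: +8 =444
r53=110101 pc4: +16 =460
r54=110110 pc4: +16 =476
r55=110111 pc5: +32 =508
r56=111000 pc3: +8 =516
r57=111001 pc4: +16 =532
r58=111010 pc4: +16 =548
r59=111011 pc5: +32 =580
r60=111100 pc4: +16 =596
r61=111101 pc5: +32 =628
r62=111110 pc5: +32 =660
r63=111111 pc6: +64 =724
r64=1000000 pc1: +2 =726
r65=1000001 pc2: +4 =730
r66=1000010 pc2: +4 =734
r67=1000011 pc3: +8 =742
r68=1000100 pc2: +4 =746
r69=1000101 pc3: +8 =754
r70=1000110 pc3: +8 =762
r71=1000111 pc4: +16 =778
r72=1001000 pc2: +4 =782
r73=1001001 pc3: +8 =790
r74=1001010 pc3: +8 =798
r75=1001011 pc4: +16 =814
r76=1001100 pc3: +8 =822
r77=1001101 pc4: +16 =838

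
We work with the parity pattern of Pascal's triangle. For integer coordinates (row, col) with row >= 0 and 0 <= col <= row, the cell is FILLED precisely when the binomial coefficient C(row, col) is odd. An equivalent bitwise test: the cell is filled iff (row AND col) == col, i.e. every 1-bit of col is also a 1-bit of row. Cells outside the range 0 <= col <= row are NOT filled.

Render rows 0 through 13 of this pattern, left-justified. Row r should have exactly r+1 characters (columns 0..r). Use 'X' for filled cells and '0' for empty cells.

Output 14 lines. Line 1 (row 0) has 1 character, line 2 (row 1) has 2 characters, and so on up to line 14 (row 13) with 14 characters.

Answer: X
XX
X0X
XXXX
X000X
XX00XX
X0X0X0X
XXXXXXXX
X0000000X
XX000000XX
X0X00000X0X
XXXX0000XXXX
X000X000X000X
XX00XX00XX00XX

Derivation:
r0=0: X
r1=1: XX
r2=10: X0X
r3=11: XXXX
r4=100: X000X
r5=101: XX00XX
r6=110: X0X0X0X
r7=111: XXXXXXXX
r8=1000: X0000000X
r9=1001: XX000000XX
r10=1010: X0X00000X0X
r11=1011: XXXX0000XXXX
r12=1100: X000X000X000X
r13=1101: XX00XX00XX00XX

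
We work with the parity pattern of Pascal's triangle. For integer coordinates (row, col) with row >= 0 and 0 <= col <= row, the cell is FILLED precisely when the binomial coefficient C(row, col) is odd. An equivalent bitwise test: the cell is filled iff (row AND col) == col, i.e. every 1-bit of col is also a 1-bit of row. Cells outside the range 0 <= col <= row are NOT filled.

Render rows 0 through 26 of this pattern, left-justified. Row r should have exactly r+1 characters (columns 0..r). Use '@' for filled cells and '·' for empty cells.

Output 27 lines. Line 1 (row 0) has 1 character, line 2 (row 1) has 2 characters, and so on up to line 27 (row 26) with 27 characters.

Answer: @
@@
@·@
@@@@
@···@
@@··@@
@·@·@·@
@@@@@@@@
@·······@
@@······@@
@·@·····@·@
@@@@····@@@@
@···@···@···@
@@··@@··@@··@@
@·@·@·@·@·@·@·@
@@@@@@@@@@@@@@@@
@···············@
@@··············@@
@·@·············@·@
@@@@············@@@@
@···@···········@···@
@@··@@··········@@··@@
@·@·@·@·········@·@·@·@
@@@@@@@@········@@@@@@@@
@·······@·······@·······@
@@······@@······@@······@@
@·@·····@·@·····@·@·····@·@

Derivation:
r0=0: @
r1=1: @@
r2=10: @·@
r3=11: @@@@
r4=100: @···@
r5=101: @@··@@
r6=110: @·@·@·@
r7=111: @@@@@@@@
r8=1000: @·······@
r9=1001: @@······@@
r10=1010: @·@·····@·@
r11=1011: @@@@····@@@@
r12=1100: @···@···@···@
r13=1101: @@··@@··@@··@@
r14=1110: @·@·@·@·@·@·@·@
r15=1111: @@@@@@@@@@@@@@@@
r16=10000: @···············@
r17=10001: @@··············@@
r18=10010: @·@·············@·@
r19=10011: @@@@············@@@@
r20=10100: @···@···········@···@
r21=10101: @@··@@··········@@··@@
r22=10110: @·@·@·@·········@·@·@·@
r23=10111: @@@@@@@@········@@@@@@@@
r24=11000: @·······@·······@·······@
r25=11001: @@······@@······@@······@@
r26=11010: @·@·····@·@·····@·@·····@·@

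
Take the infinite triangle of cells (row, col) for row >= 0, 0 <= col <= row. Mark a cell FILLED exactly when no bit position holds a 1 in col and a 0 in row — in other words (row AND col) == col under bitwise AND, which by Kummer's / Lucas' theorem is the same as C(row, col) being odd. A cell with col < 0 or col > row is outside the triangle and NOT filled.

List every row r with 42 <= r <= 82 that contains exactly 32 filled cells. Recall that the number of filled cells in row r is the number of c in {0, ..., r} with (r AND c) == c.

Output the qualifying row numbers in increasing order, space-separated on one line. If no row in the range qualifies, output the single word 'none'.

Answer: 47 55 59 61 62 79

Derivation:
Row r has 2^popcount(r) filled cells, so we need popcount(r) = log2(32) = 5.
Scan r = 42..82 and keep those with exactly 5 one-bits:
r=42=101010 popcount=3 -> skip
r=43=101011 popcount=4 -> skip
r=44=101100 popcount=3 -> skip
r=45=101101 popcount=4 -> skip
r=46=101110 popcount=4 -> skip
r=47=101111 popcount=5 -> KEEP
r=48=110000 popcount=2 -> skip
r=49=110001 popcount=3 -> skip
r=50=110010 popcount=3 -> skip
r=51=110011 popcount=4 -> skip
r=52=110100 popcount=3 -> skip
r=53=110101 popcount=4 -> skip
r=54=110110 popcount=4 -> skip
r=55=110111 popcount=5 -> KEEP
r=56=111000 popcount=3 -> skip
r=57=111001 popcount=4 -> skip
r=58=111010 popcount=4 -> skip
r=59=111011 popcount=5 -> KEEP
r=60=111100 popcount=4 -> skip
r=61=111101 popcount=5 -> KEEP
r=62=111110 popcount=5 -> KEEP
r=63=111111 popcount=6 -> skip
r=64=1000000 popcount=1 -> skip
r=65=1000001 popcount=2 -> skip
r=66=1000010 popcount=2 -> skip
r=67=1000011 popcount=3 -> skip
r=68=1000100 popcount=2 -> skip
r=69=1000101 popcount=3 -> skip
r=70=1000110 popcount=3 -> skip
r=71=1000111 popcount=4 -> skip
r=72=1001000 popcount=2 -> skip
r=73=1001001 popcount=3 -> skip
r=74=1001010 popcount=3 -> skip
r=75=1001011 popcount=4 -> skip
r=76=1001100 popcount=3 -> skip
r=77=1001101 popcount=4 -> skip
r=78=1001110 popcount=4 -> skip
r=79=1001111 popcount=5 -> KEEP
r=80=1010000 popcount=2 -> skip
r=81=1010001 popcount=3 -> skip
r=82=1010010 popcount=3 -> skip
Kept rows: 47 55 59 61 62 79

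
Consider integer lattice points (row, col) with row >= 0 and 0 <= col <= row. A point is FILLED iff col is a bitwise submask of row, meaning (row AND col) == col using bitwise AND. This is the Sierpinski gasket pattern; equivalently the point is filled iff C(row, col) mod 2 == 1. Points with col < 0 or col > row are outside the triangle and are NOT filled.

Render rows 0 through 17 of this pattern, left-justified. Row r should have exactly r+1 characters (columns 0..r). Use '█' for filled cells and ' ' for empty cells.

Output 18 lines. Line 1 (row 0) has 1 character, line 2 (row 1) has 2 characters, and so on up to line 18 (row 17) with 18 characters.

Answer: █
██
█ █
████
█   █
██  ██
█ █ █ █
████████
█       █
██      ██
█ █     █ █
████    ████
█   █   █   █
██  ██  ██  ██
█ █ █ █ █ █ █ █
████████████████
█               █
██              ██

Derivation:
r0=0: █
r1=1: ██
r2=10: █ █
r3=11: ████
r4=100: █   █
r5=101: ██  ██
r6=110: █ █ █ █
r7=111: ████████
r8=1000: █       █
r9=1001: ██      ██
r10=1010: █ █     █ █
r11=1011: ████    ████
r12=1100: █   █   █   █
r13=1101: ██  ██  ██  ██
r14=1110: █ █ █ █ █ █ █ █
r15=1111: ████████████████
r16=10000: █               █
r17=10001: ██              ██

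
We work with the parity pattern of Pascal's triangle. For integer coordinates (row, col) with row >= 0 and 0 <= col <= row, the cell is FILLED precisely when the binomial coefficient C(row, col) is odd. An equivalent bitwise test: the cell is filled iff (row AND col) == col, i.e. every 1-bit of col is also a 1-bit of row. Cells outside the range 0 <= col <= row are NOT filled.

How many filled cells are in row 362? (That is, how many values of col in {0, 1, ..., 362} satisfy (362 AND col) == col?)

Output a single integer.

362 in binary = 101101010
popcount(362) = number of 1-bits in 101101010 = 5
A col c satisfies (362 AND c) == c iff every set bit of c is also set in 362; each of the 5 set bits of 362 can independently be on or off in c.
count = 2^5 = 32

Answer: 32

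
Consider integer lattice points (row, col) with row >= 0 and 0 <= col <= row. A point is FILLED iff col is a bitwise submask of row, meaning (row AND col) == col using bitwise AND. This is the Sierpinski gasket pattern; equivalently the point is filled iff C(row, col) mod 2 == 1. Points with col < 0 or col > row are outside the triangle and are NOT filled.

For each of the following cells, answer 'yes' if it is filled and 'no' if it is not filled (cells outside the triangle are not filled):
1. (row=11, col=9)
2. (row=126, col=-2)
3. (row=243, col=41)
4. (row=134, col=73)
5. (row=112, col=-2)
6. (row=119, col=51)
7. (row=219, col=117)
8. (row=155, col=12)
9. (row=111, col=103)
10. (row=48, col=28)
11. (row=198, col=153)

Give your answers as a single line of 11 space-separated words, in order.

Answer: yes no no no no yes no no yes no no

Derivation:
(11,9): row=0b1011, col=0b1001, row AND col = 0b1001 = 9; 9 == 9 -> filled
(126,-2): col outside [0, 126] -> not filled
(243,41): row=0b11110011, col=0b101001, row AND col = 0b100001 = 33; 33 != 41 -> empty
(134,73): row=0b10000110, col=0b1001001, row AND col = 0b0 = 0; 0 != 73 -> empty
(112,-2): col outside [0, 112] -> not filled
(119,51): row=0b1110111, col=0b110011, row AND col = 0b110011 = 51; 51 == 51 -> filled
(219,117): row=0b11011011, col=0b1110101, row AND col = 0b1010001 = 81; 81 != 117 -> empty
(155,12): row=0b10011011, col=0b1100, row AND col = 0b1000 = 8; 8 != 12 -> empty
(111,103): row=0b1101111, col=0b1100111, row AND col = 0b1100111 = 103; 103 == 103 -> filled
(48,28): row=0b110000, col=0b11100, row AND col = 0b10000 = 16; 16 != 28 -> empty
(198,153): row=0b11000110, col=0b10011001, row AND col = 0b10000000 = 128; 128 != 153 -> empty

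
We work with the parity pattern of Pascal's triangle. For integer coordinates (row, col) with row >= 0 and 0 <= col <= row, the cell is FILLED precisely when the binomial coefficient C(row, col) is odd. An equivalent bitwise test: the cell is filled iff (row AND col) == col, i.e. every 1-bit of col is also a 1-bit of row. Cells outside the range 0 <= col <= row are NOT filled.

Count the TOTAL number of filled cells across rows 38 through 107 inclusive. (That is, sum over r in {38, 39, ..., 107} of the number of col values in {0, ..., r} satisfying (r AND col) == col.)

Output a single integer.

Answer: 1122

Derivation:
r38=100110 pc3: +8 =8
r39=100111 pc4: +16 =24
r40=101000 pc2: +4 =28
r41=101001 pc3: +8 =36
r42=101010 pc3: +8 =44
r43=101011 pc4: +16 =60
r44=101100 pc3: +8 =68
r45=101101 pc4: +16 =84
r46=101110 pc4: +16 =100
r47=101111 pc5: +32 =132
r48=110000 pc2: +4 =136
r49=110001 pc3: +8 =144
r50=110010 pc3: +8 =152
r51=110011 pc4: +16 =168
r52=110100 pc3: +8 =176
r53=110101 pc4: +16 =192
r54=110110 pc4: +16 =208
r55=110111 pc5: +32 =240
r56=111000 pc3: +8 =248
r57=111001 pc4: +16 =264
r58=111010 pc4: +16 =280
r59=111011 pc5: +32 =312
r60=111100 pc4: +16 =328
r61=111101 pc5: +32 =360
r62=111110 pc5: +32 =392
r63=111111 pc6: +64 =456
r64=1000000 pc1: +2 =458
r65=1000001 pc2: +4 =462
r66=1000010 pc2: +4 =466
r67=1000011 pc3: +8 =474
r68=1000100 pc2: +4 =478
r69=1000101 pc3: +8 =486
r70=1000110 pc3: +8 =494
r71=1000111 pc4: +16 =510
r72=1001000 pc2: +4 =514
r73=1001001 pc3: +8 =522
r74=1001010 pc3: +8 =530
r75=1001011 pc4: +16 =546
r76=1001100 pc3: +8 =554
r77=1001101 pc4: +16 =570
r78=1001110 pc4: +16 =586
r79=1001111 pc5: +32 =618
r80=1010000 pc2: +4 =622
r81=1010001 pc3: +8 =630
r82=1010010 pc3: +8 =638
r83=1010011 pc4: +16 =654
r84=1010100 pc3: +8 =662
r85=1010101 pc4: +16 =678
r86=1010110 pc4: +16 =694
r87=1010111 pc5: +32 =726
r88=1011000 pc3: +8 =734
r89=1011001 pc4: +16 =750
r90=1011010 pc4: +16 =766
r91=1011011 pc5: +32 =798
r92=1011100 pc4: +16 =814
r93=1011101 pc5: +32 =846
r94=1011110 pc5: +32 =878
r95=1011111 pc6: +64 =942
r96=1100000 pc2: +4 =946
r97=1100001 pc3: +8 =954
r98=1100010 pc3: +8 =962
r99=1100011 pc4: +16 =978
r100=1100100 pc3: +8 =986
r101=1100101 pc4: +16 =1002
r102=1100110 pc4: +16 =1018
r103=1100111 pc5: +32 =1050
r104=1101000 pc3: +8 =1058
r105=1101001 pc4: +16 =1074
r106=1101010 pc4: +16 =1090
r107=1101011 pc5: +32 =1122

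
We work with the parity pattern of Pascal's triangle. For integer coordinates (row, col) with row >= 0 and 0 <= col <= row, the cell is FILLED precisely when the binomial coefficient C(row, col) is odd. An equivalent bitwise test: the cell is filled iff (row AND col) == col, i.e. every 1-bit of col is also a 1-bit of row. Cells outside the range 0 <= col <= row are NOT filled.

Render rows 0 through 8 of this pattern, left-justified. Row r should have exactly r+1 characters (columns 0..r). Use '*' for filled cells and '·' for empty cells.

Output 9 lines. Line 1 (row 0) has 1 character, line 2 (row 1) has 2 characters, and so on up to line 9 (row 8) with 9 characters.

Answer: *
**
*·*
****
*···*
**··**
*·*·*·*
********
*·······*

Derivation:
r0=0: *
r1=1: **
r2=10: *·*
r3=11: ****
r4=100: *···*
r5=101: **··**
r6=110: *·*·*·*
r7=111: ********
r8=1000: *·······*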